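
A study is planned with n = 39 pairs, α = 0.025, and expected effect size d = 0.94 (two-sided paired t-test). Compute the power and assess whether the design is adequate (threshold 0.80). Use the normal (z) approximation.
Power ≈ 1.00; the study is adequately powered (power ≥ 0.80)

Power calculation (paired t-test, normal approximation):
z_β = d · √n - z_{α/2}
z_β = 0.94 · √39 - 2.241
z_β = 0.94 · 6.245 - 2.241
z_β = 3.629

Power = Φ(z_β) = Φ(3.629) ≈ 1.000

Effect size d = 0.94 is large by Cohen's convention (0.2/0.5/0.8).

Threshold: power ≥ 0.80 is conventionally adequate.
Power ≈ 1.00 → the study is adequately powered (power ≥ 0.80).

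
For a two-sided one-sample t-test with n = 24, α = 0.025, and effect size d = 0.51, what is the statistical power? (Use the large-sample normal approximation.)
Power ≈ 0.60

Power calculation (one-sample t-test, normal approximation):
z_β = d · √n - z_{α/2}
z_β = 0.51 · √24 - 2.241
z_β = 0.51 · 4.899 - 2.241
z_β = 0.257

Power = Φ(z_β) = Φ(0.257) ≈ 0.601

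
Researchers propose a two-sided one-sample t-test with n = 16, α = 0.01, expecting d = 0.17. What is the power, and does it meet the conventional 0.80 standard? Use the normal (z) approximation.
Power ≈ 0.03; the study is underpowered (power < 0.80)

Power calculation (one-sample t-test, normal approximation):
z_β = d · √n - z_{α/2}
z_β = 0.17 · √16 - 2.576
z_β = 0.17 · 4.000 - 2.576
z_β = -1.896

Power = Φ(z_β) = Φ(-1.896) ≈ 0.029

Effect size d = 0.17 is very small by Cohen's convention (0.2/0.5/0.8).

Threshold: power ≥ 0.80 is conventionally adequate.
Power ≈ 0.03 → the study is underpowered (power < 0.80).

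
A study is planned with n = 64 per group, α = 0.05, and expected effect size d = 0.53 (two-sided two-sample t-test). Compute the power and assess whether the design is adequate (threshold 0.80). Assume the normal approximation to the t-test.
Power ≈ 0.85; the study is adequately powered (power ≥ 0.80)

Power calculation (two-sample t-test, normal approximation):
z_β = d · √(n/2) - z_{α/2}
z_β = 0.53 · √(64/2) - 1.960
z_β = 0.53 · 5.657 - 1.960
z_β = 1.038

Power = Φ(z_β) = Φ(1.038) ≈ 0.850

Effect size d = 0.53 is medium by Cohen's convention (0.2/0.5/0.8).

Threshold: power ≥ 0.80 is conventionally adequate.
Power ≈ 0.85 → the study is adequately powered (power ≥ 0.80).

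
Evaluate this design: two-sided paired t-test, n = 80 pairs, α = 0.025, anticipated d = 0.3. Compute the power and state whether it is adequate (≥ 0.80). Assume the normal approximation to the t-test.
Power ≈ 0.67; the study is underpowered (power < 0.80)

Power calculation (paired t-test, normal approximation):
z_β = d · √n - z_{α/2}
z_β = 0.3 · √80 - 2.241
z_β = 0.3 · 8.944 - 2.241
z_β = 0.442

Power = Φ(z_β) = Φ(0.442) ≈ 0.671

Effect size d = 0.3 is small by Cohen's convention (0.2/0.5/0.8).

Threshold: power ≥ 0.80 is conventionally adequate.
Power ≈ 0.67 → the study is underpowered (power < 0.80).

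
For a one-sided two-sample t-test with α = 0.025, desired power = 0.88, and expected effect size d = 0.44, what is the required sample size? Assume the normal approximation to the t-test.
n = 102 per group

Sample size formula (two-sample t-test, normal approximation):
n = 2 · ((z_α + z_β) / d)²

z_α = 1.960 (for α = 0.025, one-sided)
z_β = 1.175 (for power = 0.88)
d = 0.44

n = 2 · ((1.960 + 1.175) / 0.44)²
n = 2 · (7.125)²
n ≈ 101.53
Round up to the next whole number: n = 102 per group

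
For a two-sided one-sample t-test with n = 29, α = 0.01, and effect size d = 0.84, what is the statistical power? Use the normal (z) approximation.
Power ≈ 0.97

Power calculation (one-sample t-test, normal approximation):
z_β = d · √n - z_{α/2}
z_β = 0.84 · √29 - 2.576
z_β = 0.84 · 5.385 - 2.576
z_β = 1.948

Power = Φ(z_β) = Φ(1.948) ≈ 0.974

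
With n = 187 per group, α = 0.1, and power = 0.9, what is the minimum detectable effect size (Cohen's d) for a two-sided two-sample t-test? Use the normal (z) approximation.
d ≈ 0.30

Minimum detectable effect (two-sample t-test, normal approximation):
d = (z_{α/2} + z_β) / √(n/2)
d = (1.645 + 1.282) / √(187/2)
d = 2.926 / 9.670
d ≈ 0.30

By Cohen's convention (0.2 small / 0.5 medium / 0.8 large): small effect.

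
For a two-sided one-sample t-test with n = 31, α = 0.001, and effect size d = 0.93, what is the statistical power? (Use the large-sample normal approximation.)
Power ≈ 0.97

Power calculation (one-sample t-test, normal approximation):
z_β = d · √n - z_{α/2}
z_β = 0.93 · √31 - 3.291
z_β = 0.93 · 5.568 - 3.291
z_β = 1.887

Power = Φ(z_β) = Φ(1.887) ≈ 0.970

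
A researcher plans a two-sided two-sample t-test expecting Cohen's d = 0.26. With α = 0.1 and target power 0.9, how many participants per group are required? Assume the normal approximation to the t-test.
n = 254 per group

Sample size formula (two-sample t-test, normal approximation):
n = 2 · ((z_{α/2} + z_β) / d)²

z_{α/2} = 1.645 (for α = 0.1, two-sided)
z_β = 1.282 (for power = 0.9)
d = 0.26

n = 2 · ((1.645 + 1.282) / 0.26)²
n = 2 · (11.258)²
n ≈ 253.49
Round up to the next whole number: n = 254 per group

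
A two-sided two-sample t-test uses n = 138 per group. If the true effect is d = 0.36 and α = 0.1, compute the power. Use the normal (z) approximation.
Power ≈ 0.91

Power calculation (two-sample t-test, normal approximation):
z_β = d · √(n/2) - z_{α/2}
z_β = 0.36 · √(138/2) - 1.645
z_β = 0.36 · 8.307 - 1.645
z_β = 1.346

Power = Φ(z_β) = Φ(1.346) ≈ 0.911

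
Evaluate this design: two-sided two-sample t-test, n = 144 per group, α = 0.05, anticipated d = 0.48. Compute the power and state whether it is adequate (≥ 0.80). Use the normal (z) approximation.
Power ≈ 0.98; the study is adequately powered (power ≥ 0.80)

Power calculation (two-sample t-test, normal approximation):
z_β = d · √(n/2) - z_{α/2}
z_β = 0.48 · √(144/2) - 1.960
z_β = 0.48 · 8.485 - 1.960
z_β = 2.113

Power = Φ(z_β) = Φ(2.113) ≈ 0.983

Effect size d = 0.48 is small by Cohen's convention (0.2/0.5/0.8).

Threshold: power ≥ 0.80 is conventionally adequate.
Power ≈ 0.98 → the study is adequately powered (power ≥ 0.80).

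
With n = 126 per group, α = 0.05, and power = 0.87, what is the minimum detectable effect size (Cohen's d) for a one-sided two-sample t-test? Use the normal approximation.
d ≈ 0.35

Minimum detectable effect (two-sample t-test, normal approximation):
d = (z_α + z_β) / √(n/2)
d = (1.645 + 1.126) / √(126/2)
d = 2.771 / 7.937
d ≈ 0.35

By Cohen's convention (0.2 small / 0.5 medium / 0.8 large): small effect.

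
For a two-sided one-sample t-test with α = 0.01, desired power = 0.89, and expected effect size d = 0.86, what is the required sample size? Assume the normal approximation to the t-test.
n = 20

Sample size formula (one-sample t-test, normal approximation):
n = ((z_{α/2} + z_β) / d)²

z_{α/2} = 2.576 (for α = 0.01, two-sided)
z_β = 1.227 (for power = 0.89)
d = 0.86

n = ((2.576 + 1.227) / 0.86)²
n = (4.422)²
n ≈ 19.55
Round up to the next whole number: n = 20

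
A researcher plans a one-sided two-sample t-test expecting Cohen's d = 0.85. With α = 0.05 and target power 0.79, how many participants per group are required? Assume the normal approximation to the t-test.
n = 17 per group

Sample size formula (two-sample t-test, normal approximation):
n = 2 · ((z_α + z_β) / d)²

z_α = 1.645 (for α = 0.05, one-sided)
z_β = 0.806 (for power = 0.79)
d = 0.85

n = 2 · ((1.645 + 0.806) / 0.85)²
n = 2 · (2.884)²
n ≈ 16.63
Round up to the next whole number: n = 17 per group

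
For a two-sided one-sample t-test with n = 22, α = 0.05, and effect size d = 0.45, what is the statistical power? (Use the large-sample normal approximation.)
Power ≈ 0.56

Power calculation (one-sample t-test, normal approximation):
z_β = d · √n - z_{α/2}
z_β = 0.45 · √22 - 1.960
z_β = 0.45 · 4.690 - 1.960
z_β = 0.151

Power = Φ(z_β) = Φ(0.151) ≈ 0.560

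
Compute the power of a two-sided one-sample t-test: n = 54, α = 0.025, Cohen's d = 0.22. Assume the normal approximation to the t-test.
Power ≈ 0.27

Power calculation (one-sample t-test, normal approximation):
z_β = d · √n - z_{α/2}
z_β = 0.22 · √54 - 2.241
z_β = 0.22 · 7.348 - 2.241
z_β = -0.625

Power = Φ(z_β) = Φ(-0.625) ≈ 0.266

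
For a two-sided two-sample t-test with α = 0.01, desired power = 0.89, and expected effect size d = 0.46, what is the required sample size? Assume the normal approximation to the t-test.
n = 137 per group

Sample size formula (two-sample t-test, normal approximation):
n = 2 · ((z_{α/2} + z_β) / d)²

z_{α/2} = 2.576 (for α = 0.01, two-sided)
z_β = 1.227 (for power = 0.89)
d = 0.46

n = 2 · ((2.576 + 1.227) / 0.46)²
n = 2 · (8.267)²
n ≈ 136.69
Round up to the next whole number: n = 137 per group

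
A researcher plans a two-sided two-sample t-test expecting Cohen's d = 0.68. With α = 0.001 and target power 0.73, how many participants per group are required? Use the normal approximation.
n = 66 per group

Sample size formula (two-sample t-test, normal approximation):
n = 2 · ((z_{α/2} + z_β) / d)²

z_{α/2} = 3.291 (for α = 0.001, two-sided)
z_β = 0.613 (for power = 0.73)
d = 0.68

n = 2 · ((3.291 + 0.613) / 0.68)²
n = 2 · (5.741)²
n ≈ 65.92
Round up to the next whole number: n = 66 per group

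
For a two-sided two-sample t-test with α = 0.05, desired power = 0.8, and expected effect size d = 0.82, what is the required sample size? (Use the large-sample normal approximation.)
n = 24 per group

Sample size formula (two-sample t-test, normal approximation):
n = 2 · ((z_{α/2} + z_β) / d)²

z_{α/2} = 1.960 (for α = 0.05, two-sided)
z_β = 0.842 (for power = 0.8)
d = 0.82

n = 2 · ((1.960 + 0.842) / 0.82)²
n = 2 · (3.417)²
n ≈ 23.35
Round up to the next whole number: n = 24 per group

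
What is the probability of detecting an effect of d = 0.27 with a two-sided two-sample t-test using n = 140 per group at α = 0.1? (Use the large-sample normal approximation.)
Power ≈ 0.73

Power calculation (two-sample t-test, normal approximation):
z_β = d · √(n/2) - z_{α/2}
z_β = 0.27 · √(140/2) - 1.645
z_β = 0.27 · 8.367 - 1.645
z_β = 0.614

Power = Φ(z_β) = Φ(0.614) ≈ 0.730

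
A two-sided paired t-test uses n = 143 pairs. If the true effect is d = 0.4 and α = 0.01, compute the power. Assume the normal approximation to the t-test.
Power ≈ 0.99

Power calculation (paired t-test, normal approximation):
z_β = d · √n - z_{α/2}
z_β = 0.4 · √143 - 2.576
z_β = 0.4 · 11.958 - 2.576
z_β = 2.207

Power = Φ(z_β) = Φ(2.207) ≈ 0.986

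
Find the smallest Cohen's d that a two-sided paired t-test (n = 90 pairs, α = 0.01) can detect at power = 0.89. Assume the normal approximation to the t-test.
d ≈ 0.40

Minimum detectable effect (paired t-test, normal approximation):
d = (z_{α/2} + z_β) / √n
d = (2.576 + 1.227) / √90
d = 3.802 / 9.487
d ≈ 0.40

By Cohen's convention (0.2 small / 0.5 medium / 0.8 large): small effect.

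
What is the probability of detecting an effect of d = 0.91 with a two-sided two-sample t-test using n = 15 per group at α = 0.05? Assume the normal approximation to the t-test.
Power ≈ 0.70

Power calculation (two-sample t-test, normal approximation):
z_β = d · √(n/2) - z_{α/2}
z_β = 0.91 · √(15/2) - 1.960
z_β = 0.91 · 2.739 - 1.960
z_β = 0.532

Power = Φ(z_β) = Φ(0.532) ≈ 0.703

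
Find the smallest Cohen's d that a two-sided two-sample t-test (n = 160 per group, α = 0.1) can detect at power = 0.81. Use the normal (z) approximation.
d ≈ 0.28

Minimum detectable effect (two-sample t-test, normal approximation):
d = (z_{α/2} + z_β) / √(n/2)
d = (1.645 + 0.878) / √(160/2)
d = 2.523 / 8.944
d ≈ 0.28

By Cohen's convention (0.2 small / 0.5 medium / 0.8 large): small effect.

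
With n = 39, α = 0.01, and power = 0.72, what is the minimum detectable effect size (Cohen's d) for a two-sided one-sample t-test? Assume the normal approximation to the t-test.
d ≈ 0.51

Minimum detectable effect (one-sample t-test, normal approximation):
d = (z_{α/2} + z_β) / √n
d = (2.576 + 0.583) / √39
d = 3.159 / 6.245
d ≈ 0.51

By Cohen's convention (0.2 small / 0.5 medium / 0.8 large): medium effect.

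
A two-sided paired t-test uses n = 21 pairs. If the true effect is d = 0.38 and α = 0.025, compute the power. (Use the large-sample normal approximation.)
Power ≈ 0.31

Power calculation (paired t-test, normal approximation):
z_β = d · √n - z_{α/2}
z_β = 0.38 · √21 - 2.241
z_β = 0.38 · 4.583 - 2.241
z_β = -0.500

Power = Φ(z_β) = Φ(-0.500) ≈ 0.309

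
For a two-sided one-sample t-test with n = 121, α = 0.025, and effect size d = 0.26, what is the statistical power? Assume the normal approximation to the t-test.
Power ≈ 0.73

Power calculation (one-sample t-test, normal approximation):
z_β = d · √n - z_{α/2}
z_β = 0.26 · √121 - 2.241
z_β = 0.26 · 11.000 - 2.241
z_β = 0.619

Power = Φ(z_β) = Φ(0.619) ≈ 0.732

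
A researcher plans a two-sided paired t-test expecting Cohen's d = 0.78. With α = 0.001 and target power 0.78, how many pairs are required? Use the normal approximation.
n = 28 pairs

Sample size formula (paired t-test, normal approximation):
n = ((z_{α/2} + z_β) / d)²

z_{α/2} = 3.291 (for α = 0.001, two-sided)
z_β = 0.772 (for power = 0.78)
d = 0.78

n = ((3.291 + 0.772) / 0.78)²
n = (5.209)²
n ≈ 27.13
Round up to the next whole number: n = 28 pairs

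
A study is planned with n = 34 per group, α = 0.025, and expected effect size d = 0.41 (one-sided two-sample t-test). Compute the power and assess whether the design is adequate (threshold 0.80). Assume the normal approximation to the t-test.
Power ≈ 0.39; the study is underpowered (power < 0.80)

Power calculation (two-sample t-test, normal approximation):
z_β = d · √(n/2) - z_α
z_β = 0.41 · √(34/2) - 1.960
z_β = 0.41 · 4.123 - 1.960
z_β = -0.269

Power = Φ(z_β) = Φ(-0.269) ≈ 0.394

Effect size d = 0.41 is small by Cohen's convention (0.2/0.5/0.8).

Threshold: power ≥ 0.80 is conventionally adequate.
Power ≈ 0.39 → the study is underpowered (power < 0.80).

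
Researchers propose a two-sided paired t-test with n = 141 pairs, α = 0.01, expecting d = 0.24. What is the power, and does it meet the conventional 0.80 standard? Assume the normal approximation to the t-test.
Power ≈ 0.61; the study is underpowered (power < 0.80)

Power calculation (paired t-test, normal approximation):
z_β = d · √n - z_{α/2}
z_β = 0.24 · √141 - 2.576
z_β = 0.24 · 11.874 - 2.576
z_β = 0.274

Power = Φ(z_β) = Φ(0.274) ≈ 0.608

Effect size d = 0.24 is small by Cohen's convention (0.2/0.5/0.8).

Threshold: power ≥ 0.80 is conventionally adequate.
Power ≈ 0.61 → the study is underpowered (power < 0.80).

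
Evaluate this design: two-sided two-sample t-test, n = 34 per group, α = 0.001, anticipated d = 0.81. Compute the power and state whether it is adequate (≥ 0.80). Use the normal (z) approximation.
Power ≈ 0.52; the study is underpowered (power < 0.80)

Power calculation (two-sample t-test, normal approximation):
z_β = d · √(n/2) - z_{α/2}
z_β = 0.81 · √(34/2) - 3.291
z_β = 0.81 · 4.123 - 3.291
z_β = 0.049

Power = Φ(z_β) = Φ(0.049) ≈ 0.520

Effect size d = 0.81 is large by Cohen's convention (0.2/0.5/0.8).

Threshold: power ≥ 0.80 is conventionally adequate.
Power ≈ 0.52 → the study is underpowered (power < 0.80).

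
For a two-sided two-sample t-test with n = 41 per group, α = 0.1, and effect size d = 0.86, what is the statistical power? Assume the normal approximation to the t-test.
Power ≈ 0.99

Power calculation (two-sample t-test, normal approximation):
z_β = d · √(n/2) - z_{α/2}
z_β = 0.86 · √(41/2) - 1.645
z_β = 0.86 · 4.528 - 1.645
z_β = 2.249

Power = Φ(z_β) = Φ(2.249) ≈ 0.988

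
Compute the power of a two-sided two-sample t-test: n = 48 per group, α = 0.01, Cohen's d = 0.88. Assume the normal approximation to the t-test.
Power ≈ 0.96

Power calculation (two-sample t-test, normal approximation):
z_β = d · √(n/2) - z_{α/2}
z_β = 0.88 · √(48/2) - 2.576
z_β = 0.88 · 4.899 - 2.576
z_β = 1.735

Power = Φ(z_β) = Φ(1.735) ≈ 0.959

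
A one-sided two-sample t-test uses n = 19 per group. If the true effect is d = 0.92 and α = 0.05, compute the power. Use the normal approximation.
Power ≈ 0.88

Power calculation (two-sample t-test, normal approximation):
z_β = d · √(n/2) - z_α
z_β = 0.92 · √(19/2) - 1.645
z_β = 0.92 · 3.082 - 1.645
z_β = 1.191

Power = Φ(z_β) = Φ(1.191) ≈ 0.883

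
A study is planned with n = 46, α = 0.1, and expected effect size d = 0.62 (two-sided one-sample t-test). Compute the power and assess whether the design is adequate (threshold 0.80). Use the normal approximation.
Power ≈ 0.99; the study is adequately powered (power ≥ 0.80)

Power calculation (one-sample t-test, normal approximation):
z_β = d · √n - z_{α/2}
z_β = 0.62 · √46 - 1.645
z_β = 0.62 · 6.782 - 1.645
z_β = 2.560

Power = Φ(z_β) = Φ(2.560) ≈ 0.995

Effect size d = 0.62 is medium by Cohen's convention (0.2/0.5/0.8).

Threshold: power ≥ 0.80 is conventionally adequate.
Power ≈ 0.99 → the study is adequately powered (power ≥ 0.80).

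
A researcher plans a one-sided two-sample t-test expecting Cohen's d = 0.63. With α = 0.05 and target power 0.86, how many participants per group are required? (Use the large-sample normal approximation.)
n = 38 per group

Sample size formula (two-sample t-test, normal approximation):
n = 2 · ((z_α + z_β) / d)²

z_α = 1.645 (for α = 0.05, one-sided)
z_β = 1.080 (for power = 0.86)
d = 0.63

n = 2 · ((1.645 + 1.080) / 0.63)²
n = 2 · (4.325)²
n ≈ 37.41
Round up to the next whole number: n = 38 per group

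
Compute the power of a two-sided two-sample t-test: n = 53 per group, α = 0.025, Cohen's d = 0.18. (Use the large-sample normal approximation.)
Power ≈ 0.09

Power calculation (two-sample t-test, normal approximation):
z_β = d · √(n/2) - z_{α/2}
z_β = 0.18 · √(53/2) - 2.241
z_β = 0.18 · 5.148 - 2.241
z_β = -1.315

Power = Φ(z_β) = Φ(-1.315) ≈ 0.094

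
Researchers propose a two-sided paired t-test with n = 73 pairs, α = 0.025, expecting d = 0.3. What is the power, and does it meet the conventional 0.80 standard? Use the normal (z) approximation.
Power ≈ 0.63; the study is underpowered (power < 0.80)

Power calculation (paired t-test, normal approximation):
z_β = d · √n - z_{α/2}
z_β = 0.3 · √73 - 2.241
z_β = 0.3 · 8.544 - 2.241
z_β = 0.322

Power = Φ(z_β) = Φ(0.322) ≈ 0.626

Effect size d = 0.3 is small by Cohen's convention (0.2/0.5/0.8).

Threshold: power ≥ 0.80 is conventionally adequate.
Power ≈ 0.63 → the study is underpowered (power < 0.80).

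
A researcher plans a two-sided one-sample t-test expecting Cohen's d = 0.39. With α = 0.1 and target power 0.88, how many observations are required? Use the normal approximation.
n = 53

Sample size formula (one-sample t-test, normal approximation):
n = ((z_{α/2} + z_β) / d)²

z_{α/2} = 1.645 (for α = 0.1, two-sided)
z_β = 1.175 (for power = 0.88)
d = 0.39

n = ((1.645 + 1.175) / 0.39)²
n = (7.231)²
n ≈ 52.29
Round up to the next whole number: n = 53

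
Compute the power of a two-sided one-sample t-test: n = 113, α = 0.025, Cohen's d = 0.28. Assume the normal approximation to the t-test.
Power ≈ 0.77

Power calculation (one-sample t-test, normal approximation):
z_β = d · √n - z_{α/2}
z_β = 0.28 · √113 - 2.241
z_β = 0.28 · 10.630 - 2.241
z_β = 0.735

Power = Φ(z_β) = Φ(0.735) ≈ 0.769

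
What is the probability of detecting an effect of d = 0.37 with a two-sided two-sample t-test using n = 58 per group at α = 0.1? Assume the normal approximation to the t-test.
Power ≈ 0.64

Power calculation (two-sample t-test, normal approximation):
z_β = d · √(n/2) - z_{α/2}
z_β = 0.37 · √(58/2) - 1.645
z_β = 0.37 · 5.385 - 1.645
z_β = 0.348

Power = Φ(z_β) = Φ(0.348) ≈ 0.636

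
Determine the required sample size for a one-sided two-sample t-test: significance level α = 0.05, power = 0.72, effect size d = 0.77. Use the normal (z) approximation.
n = 17 per group

Sample size formula (two-sample t-test, normal approximation):
n = 2 · ((z_α + z_β) / d)²

z_α = 1.645 (for α = 0.05, one-sided)
z_β = 0.583 (for power = 0.72)
d = 0.77

n = 2 · ((1.645 + 0.583) / 0.77)²
n = 2 · (2.894)²
n ≈ 16.75
Round up to the next whole number: n = 17 per group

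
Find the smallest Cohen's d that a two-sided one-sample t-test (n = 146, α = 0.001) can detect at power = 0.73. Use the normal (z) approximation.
d ≈ 0.32

Minimum detectable effect (one-sample t-test, normal approximation):
d = (z_{α/2} + z_β) / √n
d = (3.291 + 0.613) / √146
d = 3.903 / 12.083
d ≈ 0.32

By Cohen's convention (0.2 small / 0.5 medium / 0.8 large): small effect.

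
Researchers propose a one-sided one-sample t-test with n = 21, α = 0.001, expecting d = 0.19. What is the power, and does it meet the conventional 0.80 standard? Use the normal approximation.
Power ≈ 0.01; the study is underpowered (power < 0.80)

Power calculation (one-sample t-test, normal approximation):
z_β = d · √n - z_α
z_β = 0.19 · √21 - 3.090
z_β = 0.19 · 4.583 - 3.090
z_β = -2.220

Power = Φ(z_β) = Φ(-2.220) ≈ 0.013

Effect size d = 0.19 is very small by Cohen's convention (0.2/0.5/0.8).

Threshold: power ≥ 0.80 is conventionally adequate.
Power ≈ 0.01 → the study is underpowered (power < 0.80).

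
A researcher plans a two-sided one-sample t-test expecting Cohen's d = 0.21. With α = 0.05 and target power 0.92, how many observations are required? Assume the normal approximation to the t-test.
n = 257

Sample size formula (one-sample t-test, normal approximation):
n = ((z_{α/2} + z_β) / d)²

z_{α/2} = 1.960 (for α = 0.05, two-sided)
z_β = 1.405 (for power = 0.92)
d = 0.21

n = ((1.960 + 1.405) / 0.21)²
n = (16.024)²
n ≈ 256.77
Round up to the next whole number: n = 257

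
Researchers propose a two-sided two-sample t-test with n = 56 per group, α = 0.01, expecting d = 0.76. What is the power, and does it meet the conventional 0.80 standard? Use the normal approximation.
Power ≈ 0.93; the study is adequately powered (power ≥ 0.80)

Power calculation (two-sample t-test, normal approximation):
z_β = d · √(n/2) - z_{α/2}
z_β = 0.76 · √(56/2) - 2.576
z_β = 0.76 · 5.292 - 2.576
z_β = 1.446

Power = Φ(z_β) = Φ(1.446) ≈ 0.926

Effect size d = 0.76 is medium by Cohen's convention (0.2/0.5/0.8).

Threshold: power ≥ 0.80 is conventionally adequate.
Power ≈ 0.93 → the study is adequately powered (power ≥ 0.80).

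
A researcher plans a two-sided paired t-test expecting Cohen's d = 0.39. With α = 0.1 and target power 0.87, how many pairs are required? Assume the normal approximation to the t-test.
n = 51 pairs

Sample size formula (paired t-test, normal approximation):
n = ((z_{α/2} + z_β) / d)²

z_{α/2} = 1.645 (for α = 0.1, two-sided)
z_β = 1.126 (for power = 0.87)
d = 0.39

n = ((1.645 + 1.126) / 0.39)²
n = (7.105)²
n ≈ 50.48
Round up to the next whole number: n = 51 pairs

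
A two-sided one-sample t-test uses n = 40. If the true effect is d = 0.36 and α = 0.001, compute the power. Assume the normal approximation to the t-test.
Power ≈ 0.16

Power calculation (one-sample t-test, normal approximation):
z_β = d · √n - z_{α/2}
z_β = 0.36 · √40 - 3.291
z_β = 0.36 · 6.325 - 3.291
z_β = -1.014

Power = Φ(z_β) = Φ(-1.014) ≈ 0.155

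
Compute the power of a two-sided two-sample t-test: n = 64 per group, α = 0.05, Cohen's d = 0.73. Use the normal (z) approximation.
Power ≈ 0.98

Power calculation (two-sample t-test, normal approximation):
z_β = d · √(n/2) - z_{α/2}
z_β = 0.73 · √(64/2) - 1.960
z_β = 0.73 · 5.657 - 1.960
z_β = 2.170

Power = Φ(z_β) = Φ(2.170) ≈ 0.985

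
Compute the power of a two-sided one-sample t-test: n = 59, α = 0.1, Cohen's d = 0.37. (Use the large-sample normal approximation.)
Power ≈ 0.88

Power calculation (one-sample t-test, normal approximation):
z_β = d · √n - z_{α/2}
z_β = 0.37 · √59 - 1.645
z_β = 0.37 · 7.681 - 1.645
z_β = 1.197

Power = Φ(z_β) = Φ(1.197) ≈ 0.884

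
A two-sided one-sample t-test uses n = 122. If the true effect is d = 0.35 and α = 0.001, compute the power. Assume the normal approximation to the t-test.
Power ≈ 0.72

Power calculation (one-sample t-test, normal approximation):
z_β = d · √n - z_{α/2}
z_β = 0.35 · √122 - 3.291
z_β = 0.35 · 11.045 - 3.291
z_β = 0.575

Power = Φ(z_β) = Φ(0.575) ≈ 0.717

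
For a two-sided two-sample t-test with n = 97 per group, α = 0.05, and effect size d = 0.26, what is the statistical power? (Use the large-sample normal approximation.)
Power ≈ 0.44

Power calculation (two-sample t-test, normal approximation):
z_β = d · √(n/2) - z_{α/2}
z_β = 0.26 · √(97/2) - 1.960
z_β = 0.26 · 6.964 - 1.960
z_β = -0.149

Power = Φ(z_β) = Φ(-0.149) ≈ 0.441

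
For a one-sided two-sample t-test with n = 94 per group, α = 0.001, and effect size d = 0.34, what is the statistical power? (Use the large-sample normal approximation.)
Power ≈ 0.22

Power calculation (two-sample t-test, normal approximation):
z_β = d · √(n/2) - z_α
z_β = 0.34 · √(94/2) - 3.090
z_β = 0.34 · 6.856 - 3.090
z_β = -0.759

Power = Φ(z_β) = Φ(-0.759) ≈ 0.224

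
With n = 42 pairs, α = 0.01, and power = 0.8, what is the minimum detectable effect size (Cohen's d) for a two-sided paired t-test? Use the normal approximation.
d ≈ 0.53

Minimum detectable effect (paired t-test, normal approximation):
d = (z_{α/2} + z_β) / √n
d = (2.576 + 0.842) / √42
d = 3.417 / 6.481
d ≈ 0.53

By Cohen's convention (0.2 small / 0.5 medium / 0.8 large): medium effect.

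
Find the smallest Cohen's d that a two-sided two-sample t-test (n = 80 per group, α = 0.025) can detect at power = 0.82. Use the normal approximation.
d ≈ 0.50

Minimum detectable effect (two-sample t-test, normal approximation):
d = (z_{α/2} + z_β) / √(n/2)
d = (2.241 + 0.915) / √(80/2)
d = 3.157 / 6.325
d ≈ 0.50

By Cohen's convention (0.2 small / 0.5 medium / 0.8 large): medium effect.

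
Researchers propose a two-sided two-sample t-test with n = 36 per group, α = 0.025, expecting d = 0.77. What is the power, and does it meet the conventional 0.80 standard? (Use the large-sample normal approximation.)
Power ≈ 0.85; the study is adequately powered (power ≥ 0.80)

Power calculation (two-sample t-test, normal approximation):
z_β = d · √(n/2) - z_{α/2}
z_β = 0.77 · √(36/2) - 2.241
z_β = 0.77 · 4.243 - 2.241
z_β = 1.025

Power = Φ(z_β) = Φ(1.025) ≈ 0.847

Effect size d = 0.77 is medium by Cohen's convention (0.2/0.5/0.8).

Threshold: power ≥ 0.80 is conventionally adequate.
Power ≈ 0.85 → the study is adequately powered (power ≥ 0.80).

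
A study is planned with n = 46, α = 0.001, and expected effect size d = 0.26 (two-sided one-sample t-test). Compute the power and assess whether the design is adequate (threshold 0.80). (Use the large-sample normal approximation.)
Power ≈ 0.06; the study is underpowered (power < 0.80)

Power calculation (one-sample t-test, normal approximation):
z_β = d · √n - z_{α/2}
z_β = 0.26 · √46 - 3.291
z_β = 0.26 · 6.782 - 3.291
z_β = -1.527

Power = Φ(z_β) = Φ(-1.527) ≈ 0.063

Effect size d = 0.26 is small by Cohen's convention (0.2/0.5/0.8).

Threshold: power ≥ 0.80 is conventionally adequate.
Power ≈ 0.06 → the study is underpowered (power < 0.80).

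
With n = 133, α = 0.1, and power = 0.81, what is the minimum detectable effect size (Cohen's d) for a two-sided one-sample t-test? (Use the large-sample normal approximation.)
d ≈ 0.22

Minimum detectable effect (one-sample t-test, normal approximation):
d = (z_{α/2} + z_β) / √n
d = (1.645 + 0.878) / √133
d = 2.523 / 11.533
d ≈ 0.22

By Cohen's convention (0.2 small / 0.5 medium / 0.8 large): small effect.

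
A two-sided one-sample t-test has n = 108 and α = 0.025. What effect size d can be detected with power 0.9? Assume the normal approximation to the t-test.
d ≈ 0.34

Minimum detectable effect (one-sample t-test, normal approximation):
d = (z_{α/2} + z_β) / √n
d = (2.241 + 1.282) / √108
d = 3.523 / 10.392
d ≈ 0.34

By Cohen's convention (0.2 small / 0.5 medium / 0.8 large): small effect.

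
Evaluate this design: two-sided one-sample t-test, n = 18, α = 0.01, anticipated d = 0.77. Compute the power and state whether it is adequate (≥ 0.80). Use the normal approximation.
Power ≈ 0.76; the study is underpowered (power < 0.80)

Power calculation (one-sample t-test, normal approximation):
z_β = d · √n - z_{α/2}
z_β = 0.77 · √18 - 2.576
z_β = 0.77 · 4.243 - 2.576
z_β = 0.691

Power = Φ(z_β) = Φ(0.691) ≈ 0.755

Effect size d = 0.77 is medium by Cohen's convention (0.2/0.5/0.8).

Threshold: power ≥ 0.80 is conventionally adequate.
Power ≈ 0.76 → the study is underpowered (power < 0.80).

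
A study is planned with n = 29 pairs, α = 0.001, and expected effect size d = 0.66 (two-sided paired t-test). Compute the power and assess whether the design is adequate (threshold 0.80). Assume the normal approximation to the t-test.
Power ≈ 0.60; the study is underpowered (power < 0.80)

Power calculation (paired t-test, normal approximation):
z_β = d · √n - z_{α/2}
z_β = 0.66 · √29 - 3.291
z_β = 0.66 · 5.385 - 3.291
z_β = 0.264

Power = Φ(z_β) = Φ(0.264) ≈ 0.604

Effect size d = 0.66 is medium by Cohen's convention (0.2/0.5/0.8).

Threshold: power ≥ 0.80 is conventionally adequate.
Power ≈ 0.60 → the study is underpowered (power < 0.80).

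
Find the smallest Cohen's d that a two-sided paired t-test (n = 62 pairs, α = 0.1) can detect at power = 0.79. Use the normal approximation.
d ≈ 0.31

Minimum detectable effect (paired t-test, normal approximation):
d = (z_{α/2} + z_β) / √n
d = (1.645 + 0.806) / √62
d = 2.451 / 7.874
d ≈ 0.31

By Cohen's convention (0.2 small / 0.5 medium / 0.8 large): small effect.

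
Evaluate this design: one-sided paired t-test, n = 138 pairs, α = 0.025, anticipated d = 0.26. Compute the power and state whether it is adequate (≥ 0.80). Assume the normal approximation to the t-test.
Power ≈ 0.86; the study is adequately powered (power ≥ 0.80)

Power calculation (paired t-test, normal approximation):
z_β = d · √n - z_α
z_β = 0.26 · √138 - 1.960
z_β = 0.26 · 11.747 - 1.960
z_β = 1.094

Power = Φ(z_β) = Φ(1.094) ≈ 0.863

Effect size d = 0.26 is small by Cohen's convention (0.2/0.5/0.8).

Threshold: power ≥ 0.80 is conventionally adequate.
Power ≈ 0.86 → the study is adequately powered (power ≥ 0.80).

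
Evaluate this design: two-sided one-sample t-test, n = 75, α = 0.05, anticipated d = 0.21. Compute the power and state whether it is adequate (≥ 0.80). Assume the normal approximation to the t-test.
Power ≈ 0.44; the study is underpowered (power < 0.80)

Power calculation (one-sample t-test, normal approximation):
z_β = d · √n - z_{α/2}
z_β = 0.21 · √75 - 1.960
z_β = 0.21 · 8.660 - 1.960
z_β = -0.141

Power = Φ(z_β) = Φ(-0.141) ≈ 0.444

Effect size d = 0.21 is small by Cohen's convention (0.2/0.5/0.8).

Threshold: power ≥ 0.80 is conventionally adequate.
Power ≈ 0.44 → the study is underpowered (power < 0.80).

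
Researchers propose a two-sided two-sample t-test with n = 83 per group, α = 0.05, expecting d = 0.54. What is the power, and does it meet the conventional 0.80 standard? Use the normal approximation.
Power ≈ 0.94; the study is adequately powered (power ≥ 0.80)

Power calculation (two-sample t-test, normal approximation):
z_β = d · √(n/2) - z_{α/2}
z_β = 0.54 · √(83/2) - 1.960
z_β = 0.54 · 6.442 - 1.960
z_β = 1.519

Power = Φ(z_β) = Φ(1.519) ≈ 0.936

Effect size d = 0.54 is medium by Cohen's convention (0.2/0.5/0.8).

Threshold: power ≥ 0.80 is conventionally adequate.
Power ≈ 0.94 → the study is adequately powered (power ≥ 0.80).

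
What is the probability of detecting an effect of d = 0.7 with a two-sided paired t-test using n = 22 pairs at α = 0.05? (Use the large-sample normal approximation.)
Power ≈ 0.91

Power calculation (paired t-test, normal approximation):
z_β = d · √n - z_{α/2}
z_β = 0.7 · √22 - 1.960
z_β = 0.7 · 4.690 - 1.960
z_β = 1.323

Power = Φ(z_β) = Φ(1.323) ≈ 0.907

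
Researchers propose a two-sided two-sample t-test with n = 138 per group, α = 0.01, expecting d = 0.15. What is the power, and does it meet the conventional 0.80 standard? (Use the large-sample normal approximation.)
Power ≈ 0.09; the study is underpowered (power < 0.80)

Power calculation (two-sample t-test, normal approximation):
z_β = d · √(n/2) - z_{α/2}
z_β = 0.15 · √(138/2) - 2.576
z_β = 0.15 · 8.307 - 2.576
z_β = -1.330

Power = Φ(z_β) = Φ(-1.330) ≈ 0.092

Effect size d = 0.15 is very small by Cohen's convention (0.2/0.5/0.8).

Threshold: power ≥ 0.80 is conventionally adequate.
Power ≈ 0.09 → the study is underpowered (power < 0.80).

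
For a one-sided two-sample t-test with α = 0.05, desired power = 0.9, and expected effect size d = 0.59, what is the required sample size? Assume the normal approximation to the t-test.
n = 50 per group

Sample size formula (two-sample t-test, normal approximation):
n = 2 · ((z_α + z_β) / d)²

z_α = 1.645 (for α = 0.05, one-sided)
z_β = 1.282 (for power = 0.9)
d = 0.59

n = 2 · ((1.645 + 1.282) / 0.59)²
n = 2 · (4.961)²
n ≈ 49.22
Round up to the next whole number: n = 50 per group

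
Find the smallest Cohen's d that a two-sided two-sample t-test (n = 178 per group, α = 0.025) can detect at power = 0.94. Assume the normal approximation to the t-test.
d ≈ 0.40

Minimum detectable effect (two-sample t-test, normal approximation):
d = (z_{α/2} + z_β) / √(n/2)
d = (2.241 + 1.555) / √(178/2)
d = 3.796 / 9.434
d ≈ 0.40

By Cohen's convention (0.2 small / 0.5 medium / 0.8 large): small effect.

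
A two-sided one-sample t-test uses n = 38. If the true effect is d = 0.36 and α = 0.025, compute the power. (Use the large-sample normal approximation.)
Power ≈ 0.49

Power calculation (one-sample t-test, normal approximation):
z_β = d · √n - z_{α/2}
z_β = 0.36 · √38 - 2.241
z_β = 0.36 · 6.164 - 2.241
z_β = -0.022

Power = Φ(z_β) = Φ(-0.022) ≈ 0.491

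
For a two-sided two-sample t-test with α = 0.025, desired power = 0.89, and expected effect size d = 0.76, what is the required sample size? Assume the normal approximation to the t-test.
n = 42 per group

Sample size formula (two-sample t-test, normal approximation):
n = 2 · ((z_{α/2} + z_β) / d)²

z_{α/2} = 2.241 (for α = 0.025, two-sided)
z_β = 1.227 (for power = 0.89)
d = 0.76

n = 2 · ((2.241 + 1.227) / 0.76)²
n = 2 · (4.563)²
n ≈ 41.64
Round up to the next whole number: n = 42 per group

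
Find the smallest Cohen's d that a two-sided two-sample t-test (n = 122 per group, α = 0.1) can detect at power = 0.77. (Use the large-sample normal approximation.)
d ≈ 0.31

Minimum detectable effect (two-sample t-test, normal approximation):
d = (z_{α/2} + z_β) / √(n/2)
d = (1.645 + 0.739) / √(122/2)
d = 2.384 / 7.810
d ≈ 0.31

By Cohen's convention (0.2 small / 0.5 medium / 0.8 large): small effect.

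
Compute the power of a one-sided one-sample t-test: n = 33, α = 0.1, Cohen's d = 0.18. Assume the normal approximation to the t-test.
Power ≈ 0.40

Power calculation (one-sample t-test, normal approximation):
z_β = d · √n - z_α
z_β = 0.18 · √33 - 1.282
z_β = 0.18 · 5.745 - 1.282
z_β = -0.248

Power = Φ(z_β) = Φ(-0.248) ≈ 0.402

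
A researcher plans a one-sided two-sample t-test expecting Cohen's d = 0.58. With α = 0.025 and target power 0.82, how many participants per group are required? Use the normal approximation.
n = 50 per group

Sample size formula (two-sample t-test, normal approximation):
n = 2 · ((z_α + z_β) / d)²

z_α = 1.960 (for α = 0.025, one-sided)
z_β = 0.915 (for power = 0.82)
d = 0.58

n = 2 · ((1.960 + 0.915) / 0.58)²
n = 2 · (4.957)²
n ≈ 49.14
Round up to the next whole number: n = 50 per group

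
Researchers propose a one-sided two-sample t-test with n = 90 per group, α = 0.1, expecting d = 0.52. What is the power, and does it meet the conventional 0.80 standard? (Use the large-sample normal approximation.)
Power ≈ 0.99; the study is adequately powered (power ≥ 0.80)

Power calculation (two-sample t-test, normal approximation):
z_β = d · √(n/2) - z_α
z_β = 0.52 · √(90/2) - 1.282
z_β = 0.52 · 6.708 - 1.282
z_β = 2.207

Power = Φ(z_β) = Φ(2.207) ≈ 0.986

Effect size d = 0.52 is medium by Cohen's convention (0.2/0.5/0.8).

Threshold: power ≥ 0.80 is conventionally adequate.
Power ≈ 0.99 → the study is adequately powered (power ≥ 0.80).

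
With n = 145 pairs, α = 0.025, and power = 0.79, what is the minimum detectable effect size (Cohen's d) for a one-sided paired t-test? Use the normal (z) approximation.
d ≈ 0.23

Minimum detectable effect (paired t-test, normal approximation):
d = (z_α + z_β) / √n
d = (1.960 + 0.806) / √145
d = 2.766 / 12.042
d ≈ 0.23

By Cohen's convention (0.2 small / 0.5 medium / 0.8 large): small effect.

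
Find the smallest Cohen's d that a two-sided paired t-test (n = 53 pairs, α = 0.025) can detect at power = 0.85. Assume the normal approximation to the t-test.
d ≈ 0.45

Minimum detectable effect (paired t-test, normal approximation):
d = (z_{α/2} + z_β) / √n
d = (2.241 + 1.036) / √53
d = 3.278 / 7.280
d ≈ 0.45

By Cohen's convention (0.2 small / 0.5 medium / 0.8 large): small effect.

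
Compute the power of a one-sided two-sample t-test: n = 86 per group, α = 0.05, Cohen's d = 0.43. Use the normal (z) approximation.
Power ≈ 0.88

Power calculation (two-sample t-test, normal approximation):
z_β = d · √(n/2) - z_α
z_β = 0.43 · √(86/2) - 1.645
z_β = 0.43 · 6.557 - 1.645
z_β = 1.175

Power = Φ(z_β) = Φ(1.175) ≈ 0.880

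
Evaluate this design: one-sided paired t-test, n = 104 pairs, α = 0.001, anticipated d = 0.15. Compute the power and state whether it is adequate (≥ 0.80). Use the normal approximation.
Power ≈ 0.06; the study is underpowered (power < 0.80)

Power calculation (paired t-test, normal approximation):
z_β = d · √n - z_α
z_β = 0.15 · √104 - 3.090
z_β = 0.15 · 10.198 - 3.090
z_β = -1.561

Power = Φ(z_β) = Φ(-1.561) ≈ 0.059

Effect size d = 0.15 is very small by Cohen's convention (0.2/0.5/0.8).

Threshold: power ≥ 0.80 is conventionally adequate.
Power ≈ 0.06 → the study is underpowered (power < 0.80).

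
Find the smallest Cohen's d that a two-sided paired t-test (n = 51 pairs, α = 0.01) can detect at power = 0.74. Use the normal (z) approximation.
d ≈ 0.45

Minimum detectable effect (paired t-test, normal approximation):
d = (z_{α/2} + z_β) / √n
d = (2.576 + 0.643) / √51
d = 3.219 / 7.141
d ≈ 0.45

By Cohen's convention (0.2 small / 0.5 medium / 0.8 large): small effect.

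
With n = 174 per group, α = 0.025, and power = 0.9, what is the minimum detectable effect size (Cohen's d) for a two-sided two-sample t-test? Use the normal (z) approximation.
d ≈ 0.38

Minimum detectable effect (two-sample t-test, normal approximation):
d = (z_{α/2} + z_β) / √(n/2)
d = (2.241 + 1.282) / √(174/2)
d = 3.523 / 9.327
d ≈ 0.38

By Cohen's convention (0.2 small / 0.5 medium / 0.8 large): small effect.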